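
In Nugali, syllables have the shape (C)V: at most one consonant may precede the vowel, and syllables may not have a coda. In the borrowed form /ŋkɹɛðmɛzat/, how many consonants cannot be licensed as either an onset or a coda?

4

Syllabifying with onset maximization leaves /ŋ/, /k/, /ð/, /t/ stranded (no codas are permitted; onsets are limited to one consonant).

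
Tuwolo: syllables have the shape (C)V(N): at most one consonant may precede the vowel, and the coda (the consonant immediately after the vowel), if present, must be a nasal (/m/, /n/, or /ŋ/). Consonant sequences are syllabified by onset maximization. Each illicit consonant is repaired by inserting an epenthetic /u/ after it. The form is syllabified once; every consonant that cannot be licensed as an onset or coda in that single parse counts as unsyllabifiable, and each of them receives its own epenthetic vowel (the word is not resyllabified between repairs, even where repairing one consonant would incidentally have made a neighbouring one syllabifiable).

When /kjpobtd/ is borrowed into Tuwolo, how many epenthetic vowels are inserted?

5

The unsyllabifiable consonants are /k/, /j/, /b/, /t/, /d/; each receives one epenthetic vowel.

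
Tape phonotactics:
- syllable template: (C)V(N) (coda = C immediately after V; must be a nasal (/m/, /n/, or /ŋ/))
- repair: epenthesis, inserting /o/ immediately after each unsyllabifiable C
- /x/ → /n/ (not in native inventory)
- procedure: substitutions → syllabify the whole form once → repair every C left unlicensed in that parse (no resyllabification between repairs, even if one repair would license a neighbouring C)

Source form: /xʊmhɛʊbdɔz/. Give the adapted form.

Substitution: /x/ → /n/, giving /nʊmhɛʊbdɔz/.
The consonants /b/, /z/ cannot be parsed into a legal (C)V(N) syllable (only a nasal (/m/, /n/, or /ŋ/) is licensed in coda position; onsets are limited to one consonant).
Inserting the epenthetic vowel yields /b/ → /bo/, /z/ → /zo/.

nʊmhɛʊbodɔzo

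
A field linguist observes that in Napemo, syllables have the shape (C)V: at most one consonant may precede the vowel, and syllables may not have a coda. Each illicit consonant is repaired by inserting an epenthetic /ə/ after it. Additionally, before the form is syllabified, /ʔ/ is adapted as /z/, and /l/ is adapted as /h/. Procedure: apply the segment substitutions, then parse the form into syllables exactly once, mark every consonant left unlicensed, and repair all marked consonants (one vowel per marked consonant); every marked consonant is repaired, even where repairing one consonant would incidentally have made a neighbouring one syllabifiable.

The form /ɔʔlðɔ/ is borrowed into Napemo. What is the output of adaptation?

Substitution: /ʔ/ → /z/, /l/ → /h/, giving /ɔzhðɔ/.
Syllabifying with onset maximization leaves /z/, /h/ stranded (no codas are permitted; onsets are limited to one consonant).
Epenthesis after each stranded consonant: /z/ → /zə/, /h/ → /hə/.

ɔzəhəðɔ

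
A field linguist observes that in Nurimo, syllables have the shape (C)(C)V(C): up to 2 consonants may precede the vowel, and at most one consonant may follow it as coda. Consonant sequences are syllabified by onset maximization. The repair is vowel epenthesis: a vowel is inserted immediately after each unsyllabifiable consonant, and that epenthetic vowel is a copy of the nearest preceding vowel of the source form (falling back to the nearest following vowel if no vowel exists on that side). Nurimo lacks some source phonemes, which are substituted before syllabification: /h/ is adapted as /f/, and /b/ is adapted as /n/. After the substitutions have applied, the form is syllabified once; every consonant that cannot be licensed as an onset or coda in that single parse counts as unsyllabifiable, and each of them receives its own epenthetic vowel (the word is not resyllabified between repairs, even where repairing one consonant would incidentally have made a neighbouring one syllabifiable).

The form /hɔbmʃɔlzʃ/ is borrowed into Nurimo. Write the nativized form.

fɔnmʃɔlzɔʃɔ

Substitution: /h/ → /f/, /b/ → /n/, giving /fɔnmʃɔlzʃ/.
Under (C)(C)V(C), the unsyllabifiable consonants are /z/, /ʃ/ (at most one coda consonant is licensed; onsets may contain at most 2 consonants).
Epenthesis after each stranded consonant: /z/ → /zɔ/, /ʃ/ → /ʃɔ/.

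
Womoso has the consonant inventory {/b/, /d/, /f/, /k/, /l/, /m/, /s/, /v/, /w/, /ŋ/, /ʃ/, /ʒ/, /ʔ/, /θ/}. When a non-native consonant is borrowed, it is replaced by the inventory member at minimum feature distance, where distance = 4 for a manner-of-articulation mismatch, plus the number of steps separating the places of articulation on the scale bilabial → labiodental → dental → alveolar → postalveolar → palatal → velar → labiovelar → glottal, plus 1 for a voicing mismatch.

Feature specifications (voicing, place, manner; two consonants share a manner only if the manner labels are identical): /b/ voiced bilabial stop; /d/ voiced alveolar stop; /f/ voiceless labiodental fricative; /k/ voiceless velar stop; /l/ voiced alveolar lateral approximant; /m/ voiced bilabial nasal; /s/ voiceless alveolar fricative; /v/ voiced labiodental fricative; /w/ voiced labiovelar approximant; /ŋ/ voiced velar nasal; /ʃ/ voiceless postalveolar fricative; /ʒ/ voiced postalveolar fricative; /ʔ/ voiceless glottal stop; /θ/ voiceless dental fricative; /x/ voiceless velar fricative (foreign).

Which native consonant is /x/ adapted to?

ʃ

/ʃ/ is closest: same manner (fricative), place distance 2 (velar→postalveolar), same voicing; total 2. Next closest is /s/ at distance 3.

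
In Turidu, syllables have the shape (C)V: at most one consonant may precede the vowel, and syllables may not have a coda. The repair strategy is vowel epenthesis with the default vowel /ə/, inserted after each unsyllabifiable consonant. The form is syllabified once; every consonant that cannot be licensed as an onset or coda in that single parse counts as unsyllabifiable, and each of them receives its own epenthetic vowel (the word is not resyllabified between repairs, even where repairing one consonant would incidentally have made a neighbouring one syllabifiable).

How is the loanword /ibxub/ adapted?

The consonants /b/, /b/ cannot be parsed into a legal (C)V syllable (no codas are permitted; onsets are limited to one consonant).
Inserting the epenthetic vowel yields /b/ → /bə/, /b/ → /bə/.

ibəxubə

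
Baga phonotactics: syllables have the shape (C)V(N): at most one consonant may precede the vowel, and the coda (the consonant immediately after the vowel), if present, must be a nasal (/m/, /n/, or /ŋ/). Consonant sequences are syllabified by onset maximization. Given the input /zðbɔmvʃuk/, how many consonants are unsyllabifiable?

4

The consonants /z/, /ð/, /v/, /k/ cannot be parsed into a legal (C)V(N) syllable (only a nasal (/m/, /n/, or /ŋ/) is licensed in coda position; onsets are limited to one consonant).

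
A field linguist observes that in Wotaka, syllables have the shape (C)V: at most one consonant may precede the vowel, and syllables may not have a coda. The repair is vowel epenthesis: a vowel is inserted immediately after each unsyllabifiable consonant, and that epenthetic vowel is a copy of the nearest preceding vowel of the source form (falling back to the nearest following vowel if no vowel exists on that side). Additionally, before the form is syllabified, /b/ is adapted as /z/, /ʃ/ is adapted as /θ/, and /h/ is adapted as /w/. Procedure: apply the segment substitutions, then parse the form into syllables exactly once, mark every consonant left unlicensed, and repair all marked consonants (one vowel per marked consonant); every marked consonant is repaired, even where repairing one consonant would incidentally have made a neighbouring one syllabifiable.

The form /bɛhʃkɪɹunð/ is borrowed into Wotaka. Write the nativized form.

zɛwɛθɛkɪɹunuðu

Substitution: /b/ → /z/, /h/ → /w/, /ʃ/ → /θ/, giving /zɛwθkɪɹunð/.
Under (C)V, the unsyllabifiable consonants are /w/, /θ/, /n/, /ð/ (no codas are permitted; onsets are limited to one consonant).
Inserting the epenthetic vowel yields /w/ → /wɛ/, /θ/ → /θɛ/, /n/ → /nu/, /ð/ → /ðu/.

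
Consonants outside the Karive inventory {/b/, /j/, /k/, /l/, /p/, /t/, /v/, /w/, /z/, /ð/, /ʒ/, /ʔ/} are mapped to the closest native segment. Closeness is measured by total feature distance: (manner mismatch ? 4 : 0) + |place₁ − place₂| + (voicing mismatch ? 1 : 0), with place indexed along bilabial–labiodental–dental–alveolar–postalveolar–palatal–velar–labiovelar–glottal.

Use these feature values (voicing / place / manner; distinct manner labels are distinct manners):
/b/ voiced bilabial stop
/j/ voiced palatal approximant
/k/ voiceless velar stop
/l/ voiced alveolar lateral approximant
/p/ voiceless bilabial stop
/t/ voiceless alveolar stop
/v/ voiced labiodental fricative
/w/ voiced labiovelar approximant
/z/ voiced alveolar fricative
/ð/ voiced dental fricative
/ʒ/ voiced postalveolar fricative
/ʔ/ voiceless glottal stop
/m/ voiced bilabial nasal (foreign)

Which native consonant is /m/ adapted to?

b

/b/ is closest: manner differs (nasal→stop, +4), place distance 0 (bilabial→bilabial), same voicing; total 4. Next closest is /p/ at distance 5.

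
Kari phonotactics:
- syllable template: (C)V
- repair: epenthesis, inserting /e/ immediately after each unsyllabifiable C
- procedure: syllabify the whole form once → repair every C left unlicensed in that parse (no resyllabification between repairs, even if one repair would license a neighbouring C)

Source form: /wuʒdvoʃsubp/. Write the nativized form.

wuʒedevoʃesubepe

Syllabifying with onset maximization leaves /ʒ/, /d/, /ʃ/, /b/, /p/ stranded (no codas are permitted; onsets are limited to one consonant).
Inserting the epenthetic vowel yields /ʒ/ → /ʒe/, /d/ → /de/, /ʃ/ → /ʃe/, /b/ → /be/, /p/ → /pe/.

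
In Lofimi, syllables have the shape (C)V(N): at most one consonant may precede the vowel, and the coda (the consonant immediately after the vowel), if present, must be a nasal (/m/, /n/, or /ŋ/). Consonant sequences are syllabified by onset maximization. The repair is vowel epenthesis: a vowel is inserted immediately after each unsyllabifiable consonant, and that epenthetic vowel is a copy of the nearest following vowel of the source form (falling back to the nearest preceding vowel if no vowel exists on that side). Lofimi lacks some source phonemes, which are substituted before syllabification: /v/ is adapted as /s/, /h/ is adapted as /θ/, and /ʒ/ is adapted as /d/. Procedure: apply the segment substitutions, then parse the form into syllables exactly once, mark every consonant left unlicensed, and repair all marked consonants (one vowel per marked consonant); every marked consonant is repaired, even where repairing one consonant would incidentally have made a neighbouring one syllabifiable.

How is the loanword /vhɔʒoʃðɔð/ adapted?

sɔθɔdoʃɔðɔðɔ

Substitution: /v/ → /s/, /h/ → /θ/, /ʒ/ → /d/, giving /sθɔdoʃðɔð/.
The consonants /s/, /ʃ/, /ð/ cannot be parsed into a legal (C)V(N) syllable (only a nasal (/m/, /n/, or /ŋ/) is licensed in coda position; onsets are limited to one consonant).
Inserting the epenthetic vowel yields /s/ → /sɔ/, /ʃ/ → /ʃɔ/, /ð/ → /ðɔ/.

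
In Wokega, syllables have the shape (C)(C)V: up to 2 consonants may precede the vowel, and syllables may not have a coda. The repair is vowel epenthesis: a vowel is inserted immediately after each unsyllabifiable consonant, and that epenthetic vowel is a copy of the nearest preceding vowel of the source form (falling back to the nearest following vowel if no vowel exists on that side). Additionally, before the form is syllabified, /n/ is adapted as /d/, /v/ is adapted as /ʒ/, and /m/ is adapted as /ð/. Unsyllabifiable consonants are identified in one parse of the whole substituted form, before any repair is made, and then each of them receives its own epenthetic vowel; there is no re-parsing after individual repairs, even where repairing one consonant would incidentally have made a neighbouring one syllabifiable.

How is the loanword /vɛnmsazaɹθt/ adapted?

ʒɛdɛðsazaɹaθata

Substitution: /v/ → /ʒ/, /n/ → /d/, /m/ → /ð/, giving /ʒɛdðsazaɹθt/.
Under (C)(C)V, the unsyllabifiable consonants are /d/, /ɹ/, /θ/, /t/ (no codas are permitted; onsets may contain at most 2 consonants).
Epenthesis after each stranded consonant: /d/ → /dɛ/, /ɹ/ → /ɹa/, /θ/ → /θa/, /t/ → /ta/.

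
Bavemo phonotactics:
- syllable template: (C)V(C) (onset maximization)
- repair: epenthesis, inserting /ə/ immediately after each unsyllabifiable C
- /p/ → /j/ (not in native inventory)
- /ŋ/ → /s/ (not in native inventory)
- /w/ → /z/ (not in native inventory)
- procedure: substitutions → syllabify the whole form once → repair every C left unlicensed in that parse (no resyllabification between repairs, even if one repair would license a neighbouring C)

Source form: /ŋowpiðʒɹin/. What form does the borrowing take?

Substitution: /ŋ/ → /s/, /w/ → /z/, /p/ → /j/, giving /sozjiðʒɹin/.
The consonants /ʒ/ cannot be parsed into a legal (C)V(C) syllable (at most one coda consonant is licensed; onsets are limited to one consonant).
Epenthesis after each stranded consonant: /ʒ/ → /ʒə/.

sozjiðʒəɹin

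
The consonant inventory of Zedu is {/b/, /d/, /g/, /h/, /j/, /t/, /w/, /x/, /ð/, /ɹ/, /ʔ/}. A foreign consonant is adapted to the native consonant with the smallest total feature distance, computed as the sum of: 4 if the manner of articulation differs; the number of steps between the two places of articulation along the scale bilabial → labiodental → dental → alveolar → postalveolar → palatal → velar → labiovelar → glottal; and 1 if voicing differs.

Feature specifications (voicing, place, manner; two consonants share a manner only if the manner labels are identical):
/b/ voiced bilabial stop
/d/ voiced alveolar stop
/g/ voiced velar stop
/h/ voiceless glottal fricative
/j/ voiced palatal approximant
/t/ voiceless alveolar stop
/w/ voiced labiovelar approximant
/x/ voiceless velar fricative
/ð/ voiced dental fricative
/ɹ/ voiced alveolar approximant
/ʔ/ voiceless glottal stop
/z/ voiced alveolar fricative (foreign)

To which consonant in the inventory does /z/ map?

/ð/ is closest: same manner (fricative), place distance 1 (alveolar→dental), same voicing; total 1. Next closest is /d/ at distance 4.

ð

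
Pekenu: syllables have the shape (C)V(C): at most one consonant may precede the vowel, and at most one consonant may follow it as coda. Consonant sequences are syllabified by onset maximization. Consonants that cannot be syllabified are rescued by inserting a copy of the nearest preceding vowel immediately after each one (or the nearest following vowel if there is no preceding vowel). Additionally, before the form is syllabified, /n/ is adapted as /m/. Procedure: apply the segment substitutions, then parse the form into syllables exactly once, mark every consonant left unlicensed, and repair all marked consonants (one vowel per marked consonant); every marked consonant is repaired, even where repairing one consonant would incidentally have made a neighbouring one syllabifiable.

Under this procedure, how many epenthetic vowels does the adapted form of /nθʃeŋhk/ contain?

4

After substitution the input is /mθʃeŋhk/.
The unsyllabifiable consonants are /m/, /θ/, /h/, /k/; each receives one epenthetic vowel.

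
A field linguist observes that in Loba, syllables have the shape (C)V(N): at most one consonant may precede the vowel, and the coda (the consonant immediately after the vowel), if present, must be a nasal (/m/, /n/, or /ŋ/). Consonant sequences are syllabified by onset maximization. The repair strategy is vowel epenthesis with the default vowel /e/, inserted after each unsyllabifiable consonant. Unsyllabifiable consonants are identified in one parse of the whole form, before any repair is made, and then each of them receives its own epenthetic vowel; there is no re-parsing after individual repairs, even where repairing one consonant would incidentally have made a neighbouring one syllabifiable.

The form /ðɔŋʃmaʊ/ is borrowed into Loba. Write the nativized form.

The consonants /ʃ/ cannot be parsed into a legal (C)V(N) syllable (only a nasal (/m/, /n/, or /ŋ/) is licensed in coda position; onsets are limited to one consonant).
Each unlicensed consonant becomes the onset of a new syllable: /ʃ/ → /ʃe/.

ðɔŋʃemaʊ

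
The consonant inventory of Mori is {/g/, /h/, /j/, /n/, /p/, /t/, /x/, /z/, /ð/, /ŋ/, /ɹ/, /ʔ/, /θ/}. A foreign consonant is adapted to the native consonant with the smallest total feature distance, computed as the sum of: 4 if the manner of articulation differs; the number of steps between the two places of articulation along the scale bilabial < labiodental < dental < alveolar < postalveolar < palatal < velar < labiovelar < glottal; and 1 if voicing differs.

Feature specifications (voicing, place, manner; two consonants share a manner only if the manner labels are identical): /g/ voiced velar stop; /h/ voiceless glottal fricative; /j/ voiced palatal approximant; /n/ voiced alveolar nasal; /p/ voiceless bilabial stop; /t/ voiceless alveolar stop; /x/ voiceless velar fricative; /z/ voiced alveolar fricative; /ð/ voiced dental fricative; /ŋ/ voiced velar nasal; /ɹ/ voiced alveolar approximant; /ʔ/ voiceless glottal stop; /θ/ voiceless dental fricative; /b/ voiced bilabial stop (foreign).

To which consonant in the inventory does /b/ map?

p

/p/ is closest: same manner (stop), place distance 0 (bilabial→bilabial), voicing differs (+1); total 1. Next closest is /t/ at distance 4.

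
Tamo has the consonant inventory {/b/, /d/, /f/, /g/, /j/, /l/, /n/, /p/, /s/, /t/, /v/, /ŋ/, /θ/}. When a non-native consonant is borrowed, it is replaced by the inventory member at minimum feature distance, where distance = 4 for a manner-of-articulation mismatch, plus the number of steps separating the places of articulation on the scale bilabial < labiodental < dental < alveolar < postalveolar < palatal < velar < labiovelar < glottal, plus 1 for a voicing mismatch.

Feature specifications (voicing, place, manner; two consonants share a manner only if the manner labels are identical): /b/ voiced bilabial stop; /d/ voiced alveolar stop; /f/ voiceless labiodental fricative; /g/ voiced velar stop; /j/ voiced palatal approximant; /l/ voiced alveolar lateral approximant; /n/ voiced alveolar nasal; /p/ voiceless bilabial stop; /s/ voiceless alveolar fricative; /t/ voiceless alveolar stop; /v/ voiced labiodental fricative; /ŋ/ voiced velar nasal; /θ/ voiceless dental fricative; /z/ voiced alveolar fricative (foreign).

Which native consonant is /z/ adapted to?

s

/s/ is closest: same manner (fricative), place distance 0 (alveolar→alveolar), voicing differs (+1); total 1. Next closest is /v/ at distance 2.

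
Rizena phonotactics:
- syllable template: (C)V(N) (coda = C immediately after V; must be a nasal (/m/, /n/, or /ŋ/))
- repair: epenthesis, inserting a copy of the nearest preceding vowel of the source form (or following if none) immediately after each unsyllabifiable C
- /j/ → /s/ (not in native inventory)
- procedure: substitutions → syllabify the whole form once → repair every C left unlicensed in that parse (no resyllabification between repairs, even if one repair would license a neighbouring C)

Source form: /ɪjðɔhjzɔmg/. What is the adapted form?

Substitution: /j/ → /s/, giving /ɪsðɔhszɔmg/.
Syllabifying with onset maximization leaves /s/, /h/, /s/, /g/ stranded (only a nasal (/m/, /n/, or /ŋ/) is licensed in coda position; onsets are limited to one consonant).
Inserting the epenthetic vowel yields /s/ → /sɪ/, /h/ → /hɔ/, /s/ → /sɔ/, /g/ → /gɔ/.

ɪsɪðɔhɔsɔzɔmgɔ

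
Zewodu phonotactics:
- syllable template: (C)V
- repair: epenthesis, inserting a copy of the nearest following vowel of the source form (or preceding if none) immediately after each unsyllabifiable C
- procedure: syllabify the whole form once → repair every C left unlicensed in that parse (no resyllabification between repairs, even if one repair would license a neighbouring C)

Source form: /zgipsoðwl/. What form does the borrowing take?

The consonants /z/, /p/, /ð/, /w/, /l/ cannot be parsed into a legal (C)V syllable (no codas are permitted; onsets are limited to one consonant).
Epenthesis after each stranded consonant: /z/ → /zi/, /p/ → /po/, /ð/ → /ðo/, /w/ → /wo/, /l/ → /lo/.

zigiposoðowolo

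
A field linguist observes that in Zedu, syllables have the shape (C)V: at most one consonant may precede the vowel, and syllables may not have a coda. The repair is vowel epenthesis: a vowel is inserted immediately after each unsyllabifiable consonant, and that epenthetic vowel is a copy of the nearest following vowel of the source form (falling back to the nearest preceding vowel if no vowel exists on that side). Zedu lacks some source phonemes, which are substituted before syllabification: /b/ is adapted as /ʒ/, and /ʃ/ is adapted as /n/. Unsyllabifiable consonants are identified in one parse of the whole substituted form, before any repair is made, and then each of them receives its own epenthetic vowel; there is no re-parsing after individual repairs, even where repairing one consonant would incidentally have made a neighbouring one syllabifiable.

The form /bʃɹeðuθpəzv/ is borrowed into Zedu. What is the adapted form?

Substitution: /b/ → /ʒ/, /ʃ/ → /n/, giving /ʒnɹeðuθpəzv/.
The consonants /ʒ/, /n/, /θ/, /z/, /v/ cannot be parsed into a legal (C)V syllable (no codas are permitted; onsets are limited to one consonant).
Each unlicensed consonant becomes the onset of a new syllable: /ʒ/ → /ʒe/, /n/ → /ne/, /θ/ → /θə/, /z/ → /zə/, /v/ → /və/.

ʒeneɹeðuθəpəzəvə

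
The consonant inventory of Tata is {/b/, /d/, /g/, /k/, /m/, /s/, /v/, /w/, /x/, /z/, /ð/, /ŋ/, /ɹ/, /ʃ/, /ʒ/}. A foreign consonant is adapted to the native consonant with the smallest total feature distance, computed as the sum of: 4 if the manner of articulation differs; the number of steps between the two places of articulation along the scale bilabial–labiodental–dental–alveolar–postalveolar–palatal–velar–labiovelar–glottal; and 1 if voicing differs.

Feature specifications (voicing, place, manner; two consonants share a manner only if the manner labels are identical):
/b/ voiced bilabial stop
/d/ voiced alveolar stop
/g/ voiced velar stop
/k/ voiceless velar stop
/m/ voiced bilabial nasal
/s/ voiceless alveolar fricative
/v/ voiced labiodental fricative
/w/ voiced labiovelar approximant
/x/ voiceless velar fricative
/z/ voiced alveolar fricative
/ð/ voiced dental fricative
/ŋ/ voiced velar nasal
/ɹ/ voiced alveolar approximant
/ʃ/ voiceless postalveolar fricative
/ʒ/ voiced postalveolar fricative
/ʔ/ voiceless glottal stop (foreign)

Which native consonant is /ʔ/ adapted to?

k

/k/ is closest: same manner (stop), place distance 2 (glottal→velar), same voicing; total 2. Next closest is /g/ at distance 3.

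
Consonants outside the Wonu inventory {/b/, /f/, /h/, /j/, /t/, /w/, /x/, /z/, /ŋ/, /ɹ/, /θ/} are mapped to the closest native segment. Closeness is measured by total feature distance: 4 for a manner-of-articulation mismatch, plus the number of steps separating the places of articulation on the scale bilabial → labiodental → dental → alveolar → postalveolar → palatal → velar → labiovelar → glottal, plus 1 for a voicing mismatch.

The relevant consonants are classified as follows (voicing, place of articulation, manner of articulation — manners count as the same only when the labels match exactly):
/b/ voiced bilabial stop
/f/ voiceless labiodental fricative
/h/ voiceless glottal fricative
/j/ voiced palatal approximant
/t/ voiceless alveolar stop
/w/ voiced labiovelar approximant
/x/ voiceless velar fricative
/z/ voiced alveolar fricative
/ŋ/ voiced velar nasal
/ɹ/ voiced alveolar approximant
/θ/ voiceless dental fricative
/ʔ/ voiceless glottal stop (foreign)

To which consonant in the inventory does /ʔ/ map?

h

/h/ is closest: manner differs (stop→fricative, +4), place distance 0 (glottal→glottal), same voicing; total 4. Next closest is /t/ at distance 5.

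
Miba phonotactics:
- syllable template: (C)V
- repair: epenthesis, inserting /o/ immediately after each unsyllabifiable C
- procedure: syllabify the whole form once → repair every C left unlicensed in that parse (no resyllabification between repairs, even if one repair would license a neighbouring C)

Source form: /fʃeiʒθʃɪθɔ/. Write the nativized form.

foʃeiʒoθoʃɪθɔ

The consonants /f/, /ʒ/, /θ/ cannot be parsed into a legal (C)V syllable (no codas are permitted; onsets are limited to one consonant).
Each unlicensed consonant becomes the onset of a new syllable: /f/ → /fo/, /ʒ/ → /ʒo/, /θ/ → /θo/.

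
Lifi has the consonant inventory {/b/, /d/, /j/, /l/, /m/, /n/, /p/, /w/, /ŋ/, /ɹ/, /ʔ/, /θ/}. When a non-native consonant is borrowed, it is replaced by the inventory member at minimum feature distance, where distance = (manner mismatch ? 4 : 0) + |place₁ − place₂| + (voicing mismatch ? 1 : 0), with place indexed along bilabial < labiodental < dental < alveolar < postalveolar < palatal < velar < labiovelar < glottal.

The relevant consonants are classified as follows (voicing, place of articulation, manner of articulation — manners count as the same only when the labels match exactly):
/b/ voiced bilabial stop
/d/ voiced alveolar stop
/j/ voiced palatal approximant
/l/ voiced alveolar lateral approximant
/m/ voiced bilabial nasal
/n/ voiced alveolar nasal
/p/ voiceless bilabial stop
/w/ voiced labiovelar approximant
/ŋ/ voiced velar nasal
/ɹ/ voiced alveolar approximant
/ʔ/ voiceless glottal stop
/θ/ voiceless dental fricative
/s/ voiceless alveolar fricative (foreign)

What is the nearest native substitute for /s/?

θ

/θ/ is closest: same manner (fricative), place distance 1 (alveolar→dental), same voicing; total 1. Next closest is /d/ at distance 5.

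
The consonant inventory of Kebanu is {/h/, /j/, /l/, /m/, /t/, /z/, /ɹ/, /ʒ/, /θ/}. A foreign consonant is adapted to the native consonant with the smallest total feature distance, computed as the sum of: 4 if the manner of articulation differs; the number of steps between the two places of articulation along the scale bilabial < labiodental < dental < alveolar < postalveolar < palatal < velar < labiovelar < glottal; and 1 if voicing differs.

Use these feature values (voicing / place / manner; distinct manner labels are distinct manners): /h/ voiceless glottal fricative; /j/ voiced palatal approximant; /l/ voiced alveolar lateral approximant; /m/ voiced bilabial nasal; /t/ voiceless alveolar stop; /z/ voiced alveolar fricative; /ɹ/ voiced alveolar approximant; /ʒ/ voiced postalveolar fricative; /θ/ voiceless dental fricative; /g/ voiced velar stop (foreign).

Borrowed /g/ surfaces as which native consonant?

/t/ is closest: same manner (stop), place distance 3 (velar→alveolar), voicing differs (+1); total 4. Next closest is /j/ at distance 5.

t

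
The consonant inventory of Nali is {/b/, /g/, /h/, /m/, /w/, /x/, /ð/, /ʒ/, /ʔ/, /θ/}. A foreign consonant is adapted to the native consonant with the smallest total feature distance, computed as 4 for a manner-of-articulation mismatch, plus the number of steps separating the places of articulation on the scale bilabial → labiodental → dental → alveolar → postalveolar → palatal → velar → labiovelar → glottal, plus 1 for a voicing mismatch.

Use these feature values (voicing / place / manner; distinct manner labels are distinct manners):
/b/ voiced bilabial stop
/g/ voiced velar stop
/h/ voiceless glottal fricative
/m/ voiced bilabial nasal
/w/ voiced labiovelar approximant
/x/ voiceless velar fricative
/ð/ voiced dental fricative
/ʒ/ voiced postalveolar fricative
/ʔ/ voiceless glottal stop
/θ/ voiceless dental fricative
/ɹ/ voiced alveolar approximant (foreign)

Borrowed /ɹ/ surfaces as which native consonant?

w

/w/ is closest: same manner (approximant), place distance 4 (alveolar→labiovelar), same voicing; total 4. Next closest is /ð/ at distance 5.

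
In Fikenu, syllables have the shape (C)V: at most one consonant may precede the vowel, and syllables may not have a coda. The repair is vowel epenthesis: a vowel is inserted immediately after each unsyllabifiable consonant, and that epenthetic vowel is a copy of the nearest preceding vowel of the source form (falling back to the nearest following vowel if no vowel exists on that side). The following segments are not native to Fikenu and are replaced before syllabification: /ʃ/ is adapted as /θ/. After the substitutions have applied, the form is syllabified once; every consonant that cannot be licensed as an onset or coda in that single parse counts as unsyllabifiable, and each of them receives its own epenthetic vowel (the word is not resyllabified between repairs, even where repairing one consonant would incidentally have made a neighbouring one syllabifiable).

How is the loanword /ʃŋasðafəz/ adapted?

Substitution: /ʃ/ → /θ/, giving /θŋasðafəz/.
The consonants /θ/, /s/, /z/ cannot be parsed into a legal (C)V syllable (no codas are permitted; onsets are limited to one consonant).
Epenthesis after each stranded consonant: /θ/ → /θa/, /s/ → /sa/, /z/ → /zə/.

θaŋasaðafəzə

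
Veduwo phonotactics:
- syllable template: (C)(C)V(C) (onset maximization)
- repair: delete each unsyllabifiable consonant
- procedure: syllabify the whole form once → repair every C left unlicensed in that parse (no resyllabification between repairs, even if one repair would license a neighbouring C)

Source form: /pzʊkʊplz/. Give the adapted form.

Under (C)(C)V(C), the unsyllabifiable consonants are /l/, /z/ (at most one coda consonant is licensed; onsets may contain at most 2 consonants).
Deleting the stranded consonants removes /l/, /z/.

pzʊkʊp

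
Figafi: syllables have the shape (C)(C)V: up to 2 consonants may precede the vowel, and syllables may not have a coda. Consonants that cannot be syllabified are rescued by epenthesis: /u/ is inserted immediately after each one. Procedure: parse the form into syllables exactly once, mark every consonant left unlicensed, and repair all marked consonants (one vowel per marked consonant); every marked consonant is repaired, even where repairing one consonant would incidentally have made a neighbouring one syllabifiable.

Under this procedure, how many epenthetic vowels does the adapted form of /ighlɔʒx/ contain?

3

The unsyllabifiable consonants are /g/, /ʒ/, /x/; each receives one epenthetic vowel.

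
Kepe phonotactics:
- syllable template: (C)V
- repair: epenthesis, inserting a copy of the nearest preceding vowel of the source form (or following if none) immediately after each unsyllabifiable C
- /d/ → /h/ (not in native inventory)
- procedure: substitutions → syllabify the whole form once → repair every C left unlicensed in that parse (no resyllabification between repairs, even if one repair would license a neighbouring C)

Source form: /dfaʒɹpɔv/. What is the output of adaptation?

Substitution: /d/ → /h/, giving /hfaʒɹpɔv/.
Under (C)V, the unsyllabifiable consonants are /h/, /ʒ/, /ɹ/, /v/ (no codas are permitted; onsets are limited to one consonant).
Each unlicensed consonant becomes the onset of a new syllable: /h/ → /ha/, /ʒ/ → /ʒa/, /ɹ/ → /ɹa/, /v/ → /vɔ/.

hafaʒaɹapɔvɔ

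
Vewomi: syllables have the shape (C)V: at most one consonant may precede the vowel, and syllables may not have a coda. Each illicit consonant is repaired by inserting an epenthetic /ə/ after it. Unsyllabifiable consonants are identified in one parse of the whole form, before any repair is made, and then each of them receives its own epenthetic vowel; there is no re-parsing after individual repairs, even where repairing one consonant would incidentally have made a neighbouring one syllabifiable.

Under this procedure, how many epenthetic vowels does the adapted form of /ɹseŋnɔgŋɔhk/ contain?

The unsyllabifiable consonants are /ɹ/, /ŋ/, /g/, /h/, /k/; each receives one epenthetic vowel.

5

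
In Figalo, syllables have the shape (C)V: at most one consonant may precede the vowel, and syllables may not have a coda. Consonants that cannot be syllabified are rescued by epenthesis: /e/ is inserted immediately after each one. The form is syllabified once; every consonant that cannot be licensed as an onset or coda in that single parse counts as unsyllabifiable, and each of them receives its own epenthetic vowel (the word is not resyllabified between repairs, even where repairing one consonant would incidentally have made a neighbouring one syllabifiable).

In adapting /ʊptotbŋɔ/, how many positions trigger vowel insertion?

3

The unsyllabifiable consonants are /p/, /t/, /b/; each receives one epenthetic vowel.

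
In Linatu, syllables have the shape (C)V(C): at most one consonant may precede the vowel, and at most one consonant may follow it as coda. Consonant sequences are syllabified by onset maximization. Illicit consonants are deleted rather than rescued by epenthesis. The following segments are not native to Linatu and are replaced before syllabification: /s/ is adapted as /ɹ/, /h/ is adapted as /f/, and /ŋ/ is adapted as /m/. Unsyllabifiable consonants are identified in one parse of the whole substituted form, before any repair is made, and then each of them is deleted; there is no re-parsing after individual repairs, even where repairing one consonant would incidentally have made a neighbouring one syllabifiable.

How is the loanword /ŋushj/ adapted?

Substitution: /ŋ/ → /m/, /s/ → /ɹ/, /h/ → /f/, giving /muɹfj/.
The consonants /f/, /j/ cannot be parsed into a legal (C)V(C) syllable (at most one coda consonant is licensed; onsets are limited to one consonant).
Deletion applies to /f/, /j/.

muɹ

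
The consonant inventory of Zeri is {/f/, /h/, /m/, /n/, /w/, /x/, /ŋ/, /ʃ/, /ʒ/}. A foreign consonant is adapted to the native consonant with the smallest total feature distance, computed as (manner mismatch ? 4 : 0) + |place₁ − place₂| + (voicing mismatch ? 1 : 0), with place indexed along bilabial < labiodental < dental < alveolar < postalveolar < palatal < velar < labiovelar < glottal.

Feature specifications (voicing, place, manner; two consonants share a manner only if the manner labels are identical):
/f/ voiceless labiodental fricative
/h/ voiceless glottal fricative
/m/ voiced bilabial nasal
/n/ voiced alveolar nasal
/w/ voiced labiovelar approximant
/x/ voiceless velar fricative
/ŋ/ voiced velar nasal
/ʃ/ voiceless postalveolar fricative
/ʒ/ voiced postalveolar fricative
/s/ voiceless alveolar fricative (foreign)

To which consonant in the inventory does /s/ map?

ʃ

/ʃ/ is closest: same manner (fricative), place distance 1 (alveolar→postalveolar), same voicing; total 1. Next closest is /f/ at distance 2.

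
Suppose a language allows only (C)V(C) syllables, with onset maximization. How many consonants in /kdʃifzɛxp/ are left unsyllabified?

3

Syllabifying with onset maximization leaves /k/, /d/, /p/ stranded (at most one coda consonant is licensed; onsets are limited to one consonant).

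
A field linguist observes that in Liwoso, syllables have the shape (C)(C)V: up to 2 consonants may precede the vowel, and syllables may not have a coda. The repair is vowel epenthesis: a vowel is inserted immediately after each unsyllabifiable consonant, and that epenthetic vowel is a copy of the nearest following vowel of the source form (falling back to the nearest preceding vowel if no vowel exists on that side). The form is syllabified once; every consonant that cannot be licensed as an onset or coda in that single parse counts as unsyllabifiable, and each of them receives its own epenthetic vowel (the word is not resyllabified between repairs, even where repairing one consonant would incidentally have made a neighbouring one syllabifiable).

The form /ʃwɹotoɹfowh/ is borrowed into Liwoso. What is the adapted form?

ʃowɹotoɹfowoho

Under (C)(C)V, the unsyllabifiable consonants are /ʃ/, /w/, /h/ (no codas are permitted; onsets may contain at most 2 consonants).
Each unlicensed consonant becomes the onset of a new syllable: /ʃ/ → /ʃo/, /w/ → /wo/, /h/ → /ho/.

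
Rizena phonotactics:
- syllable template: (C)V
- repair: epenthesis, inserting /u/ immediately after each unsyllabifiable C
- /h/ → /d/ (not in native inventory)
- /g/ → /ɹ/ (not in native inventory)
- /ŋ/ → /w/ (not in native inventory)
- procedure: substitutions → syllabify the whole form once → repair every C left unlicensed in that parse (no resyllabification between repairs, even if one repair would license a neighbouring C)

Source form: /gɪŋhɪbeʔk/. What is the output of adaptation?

Substitution: /g/ → /ɹ/, /ŋ/ → /w/, /h/ → /d/, giving /ɹɪwdɪbeʔk/.
The consonants /w/, /ʔ/, /k/ cannot be parsed into a legal (C)V syllable (no codas are permitted; onsets are limited to one consonant).
Inserting the epenthetic vowel yields /w/ → /wu/, /ʔ/ → /ʔu/, /k/ → /ku/.

ɹɪwudɪbeʔuku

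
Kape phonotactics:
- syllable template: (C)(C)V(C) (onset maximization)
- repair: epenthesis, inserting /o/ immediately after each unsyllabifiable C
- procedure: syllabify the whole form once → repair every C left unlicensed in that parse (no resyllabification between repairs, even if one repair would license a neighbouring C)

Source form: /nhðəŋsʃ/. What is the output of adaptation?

nohðəŋsoʃo

Syllabifying with onset maximization leaves /n/, /s/, /ʃ/ stranded (at most one coda consonant is licensed; onsets may contain at most 2 consonants).
Each unlicensed consonant becomes the onset of a new syllable: /n/ → /no/, /s/ → /so/, /ʃ/ → /ʃo/.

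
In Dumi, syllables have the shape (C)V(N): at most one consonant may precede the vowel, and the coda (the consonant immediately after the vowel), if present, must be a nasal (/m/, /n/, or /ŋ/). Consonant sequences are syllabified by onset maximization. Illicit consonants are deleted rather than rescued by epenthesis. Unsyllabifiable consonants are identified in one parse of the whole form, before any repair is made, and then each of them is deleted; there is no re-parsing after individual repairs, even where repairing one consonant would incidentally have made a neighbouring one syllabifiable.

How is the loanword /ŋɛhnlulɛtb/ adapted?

ŋɛlulɛ

Under (C)V(N), the unsyllabifiable consonants are /h/, /n/, /t/, /b/ (only a nasal (/m/, /n/, or /ŋ/) is licensed in coda position; onsets are limited to one consonant).
Each unlicensed consonant is deleted: /h/, /n/, /t/, /b/.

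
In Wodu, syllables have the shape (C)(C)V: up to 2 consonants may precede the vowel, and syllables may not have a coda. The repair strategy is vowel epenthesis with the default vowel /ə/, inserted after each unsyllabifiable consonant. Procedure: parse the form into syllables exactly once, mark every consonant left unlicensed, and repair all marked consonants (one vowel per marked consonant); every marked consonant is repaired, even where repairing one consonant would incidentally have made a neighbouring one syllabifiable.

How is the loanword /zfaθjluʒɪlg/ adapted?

Syllabifying with onset maximization leaves /θ/, /l/, /g/ stranded (no codas are permitted; onsets may contain at most 2 consonants).
Inserting the epenthetic vowel yields /θ/ → /θə/, /l/ → /lə/, /g/ → /gə/.

zfaθəjluʒɪləgə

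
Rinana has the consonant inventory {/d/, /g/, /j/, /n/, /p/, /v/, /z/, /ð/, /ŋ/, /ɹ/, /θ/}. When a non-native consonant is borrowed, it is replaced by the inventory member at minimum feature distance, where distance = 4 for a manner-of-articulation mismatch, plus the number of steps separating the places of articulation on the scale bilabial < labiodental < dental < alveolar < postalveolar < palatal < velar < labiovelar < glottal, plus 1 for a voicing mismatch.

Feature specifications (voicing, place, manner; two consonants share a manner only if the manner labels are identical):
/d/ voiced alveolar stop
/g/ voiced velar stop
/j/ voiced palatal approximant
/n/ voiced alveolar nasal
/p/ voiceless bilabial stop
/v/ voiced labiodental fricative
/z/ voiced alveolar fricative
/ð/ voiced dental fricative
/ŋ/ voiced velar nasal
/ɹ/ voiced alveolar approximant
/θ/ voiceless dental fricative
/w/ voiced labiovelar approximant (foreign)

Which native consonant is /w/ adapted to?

/j/ is closest: same manner (approximant), place distance 2 (labiovelar→palatal), same voicing; total 2. Next closest is /ɹ/ at distance 4.

j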